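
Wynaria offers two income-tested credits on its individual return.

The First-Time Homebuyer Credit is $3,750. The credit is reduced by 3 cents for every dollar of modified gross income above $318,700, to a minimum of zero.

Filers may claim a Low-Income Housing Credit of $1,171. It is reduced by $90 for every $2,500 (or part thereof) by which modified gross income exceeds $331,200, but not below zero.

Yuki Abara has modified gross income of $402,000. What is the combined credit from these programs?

First-Time Homebuyer Credit: 3% of the $83,300 excess over $318,700 is $2,499; credit = $3,750 − $2,499 = $1,251.
Low-Income Housing Credit: income exceeds $331,200 by $70,800 → 29 increments × $90 = $2,610 ≥ base, so the credit is $0.
Total: $1,251 + $0 = $1,251.

$1,251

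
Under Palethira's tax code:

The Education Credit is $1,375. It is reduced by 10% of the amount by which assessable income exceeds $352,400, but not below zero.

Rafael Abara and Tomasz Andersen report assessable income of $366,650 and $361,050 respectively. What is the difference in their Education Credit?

Rafael ($366,650): Education Credit: 10% of the $14,250 excess over $352,400 is $1,425 ≥ base, so the credit is $0.
Tomasz ($361,050): Education Credit: 10% of the $8,650 excess over $352,400 is $865; credit = $1,375 − $865 = $510.
Difference: |$0 − $510| = $510.

$510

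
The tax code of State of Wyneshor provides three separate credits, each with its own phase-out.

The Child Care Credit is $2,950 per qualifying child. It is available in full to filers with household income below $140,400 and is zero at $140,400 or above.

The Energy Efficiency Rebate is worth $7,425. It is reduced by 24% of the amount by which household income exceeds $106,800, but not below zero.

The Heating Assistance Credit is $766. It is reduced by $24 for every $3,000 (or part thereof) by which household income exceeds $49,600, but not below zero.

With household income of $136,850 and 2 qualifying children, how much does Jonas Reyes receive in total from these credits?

Child Care Credit: base = 2 × $2,950 = $5,900. $136,850 is below the $140,400 cutoff, so the full $5,900 applies.
Energy Efficiency Rebate: 24% of the $30,050 excess over $106,800 is $7,212; credit = $7,425 − $7,212 = $213.
Heating Assistance Credit: income exceeds $49,600 by $87,250, which is 30 full-or-partial $3,000 increments; reduction = 30 × $24 = $720, leaving $46.
Total: $5,900 + $213 + $46 = $6,159.

$6,159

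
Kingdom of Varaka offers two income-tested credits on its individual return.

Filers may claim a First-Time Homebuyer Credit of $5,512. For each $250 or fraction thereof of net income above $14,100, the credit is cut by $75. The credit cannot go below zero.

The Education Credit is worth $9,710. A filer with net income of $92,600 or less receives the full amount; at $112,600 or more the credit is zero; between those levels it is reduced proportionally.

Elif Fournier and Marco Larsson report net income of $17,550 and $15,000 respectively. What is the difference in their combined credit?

$750

Elif ($17,550): First-Time Homebuyer Credit: income exceeds $14,100 by $3,450, which is 14 full-or-partial $250 increments; reduction = 14 × $75 = $1,050, leaving $4,462. Education Credit: $17,550 is at or below the $92,600 threshold, so the full $9,710 applies. total $4,462 + $9,710 = $14,172
Marco ($15,000): First-Time Homebuyer Credit: income exceeds $14,100 by $900, which is 4 full-or-partial $250 increments; reduction = 4 × $75 = $300, leaving $5,212. Education Credit: $15,000 is at or below the $92,600 threshold, so the full $9,710 applies. total $5,212 + $9,710 = $14,922
Difference: |$14,172 − $14,922| = $750.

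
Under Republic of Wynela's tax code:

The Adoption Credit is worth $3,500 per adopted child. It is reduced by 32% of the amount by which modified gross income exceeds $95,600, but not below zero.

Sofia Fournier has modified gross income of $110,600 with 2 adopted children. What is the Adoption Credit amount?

Adoption Credit: base = 2 × $3,500 = $7,000. 32% of the $15,000 excess over $95,600 is $4,800; credit = $7,000 − $4,800 = $2,200.

$2,200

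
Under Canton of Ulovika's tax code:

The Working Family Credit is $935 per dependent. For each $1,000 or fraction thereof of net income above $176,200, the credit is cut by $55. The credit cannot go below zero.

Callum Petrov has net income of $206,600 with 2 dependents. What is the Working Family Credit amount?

Working Family Credit: base = 2 × $935 = $1,870. income exceeds $176,200 by $30,400, which is 31 full-or-partial $1,000 increments; reduction = 31 × $55 = $1,705, leaving $165.

$165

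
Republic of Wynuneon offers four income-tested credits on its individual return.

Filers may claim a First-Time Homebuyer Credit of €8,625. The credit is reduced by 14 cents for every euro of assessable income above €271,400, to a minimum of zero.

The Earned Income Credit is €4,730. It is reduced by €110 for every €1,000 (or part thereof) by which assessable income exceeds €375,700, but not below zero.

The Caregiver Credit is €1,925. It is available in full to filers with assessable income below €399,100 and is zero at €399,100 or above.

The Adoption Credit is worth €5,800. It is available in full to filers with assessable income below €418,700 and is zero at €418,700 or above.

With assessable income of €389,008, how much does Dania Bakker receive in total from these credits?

First-Time Homebuyer Credit: 14% of the €117,608 excess over €271,400 is €16,465.12 ≥ base, so the credit is €0.
Earned Income Credit: income exceeds €375,700 by €13,308, which is 14 full-or-partial €1,000 increments; reduction = 14 × €110 = €1,540, leaving €3,190.
Caregiver Credit: €389,008 is below the €399,100 cutoff, so the full €1,925 applies.
Adoption Credit: €389,008 is below the €418,700 cutoff, so the full €5,800 applies.
Total: €0 + €3,190 + €1,925 + €5,800 = €10,915.

€10,915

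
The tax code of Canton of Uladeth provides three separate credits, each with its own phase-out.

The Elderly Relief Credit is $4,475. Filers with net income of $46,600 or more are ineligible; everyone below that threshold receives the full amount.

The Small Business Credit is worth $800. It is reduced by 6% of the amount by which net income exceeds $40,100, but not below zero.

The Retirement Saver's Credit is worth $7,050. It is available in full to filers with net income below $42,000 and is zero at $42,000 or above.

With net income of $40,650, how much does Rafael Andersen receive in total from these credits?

Elderly Relief Credit: $40,650 is below the $46,600 cutoff, so the full $4,475 applies.
Small Business Credit: 6% of the $550 excess over $40,100 is $33; credit = $800 − $33 = $767.
Retirement Saver's Credit: $40,650 is below the $42,000 cutoff, so the full $7,050 applies.
Total: $4,475 + $767 + $7,050 = $12,292.

$12,292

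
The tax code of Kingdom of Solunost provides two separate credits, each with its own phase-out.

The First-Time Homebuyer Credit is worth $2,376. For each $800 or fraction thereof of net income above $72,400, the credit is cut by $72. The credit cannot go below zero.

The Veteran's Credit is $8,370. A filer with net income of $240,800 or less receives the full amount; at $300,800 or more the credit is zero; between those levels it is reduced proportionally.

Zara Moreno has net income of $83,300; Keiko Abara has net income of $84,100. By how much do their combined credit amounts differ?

Zara ($83,300): First-Time Homebuyer Credit: income exceeds $72,400 by $10,900, which is 14 full-or-partial $800 increments; reduction = 14 × $72 = $1,008, leaving $1,368. Veteran's Credit: $83,300 is at or below the $240,800 threshold, so the full $8,370 applies. total $1,368 + $8,370 = $9,738
Keiko ($84,100): First-Time Homebuyer Credit: income exceeds $72,400 by $11,700, which is 15 full-or-partial $800 increments; reduction = 15 × $72 = $1,080, leaving $1,296. Veteran's Credit: $84,100 is at or below the $240,800 threshold, so the full $8,370 applies. total $1,296 + $8,370 = $9,666
Difference: |$9,738 − $9,666| = $72.

$72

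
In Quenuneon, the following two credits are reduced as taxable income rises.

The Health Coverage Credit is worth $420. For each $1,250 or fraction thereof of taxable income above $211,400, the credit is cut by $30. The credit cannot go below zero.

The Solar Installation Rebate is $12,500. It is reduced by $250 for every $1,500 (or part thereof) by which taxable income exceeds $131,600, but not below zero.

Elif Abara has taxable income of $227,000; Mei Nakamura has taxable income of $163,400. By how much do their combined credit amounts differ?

$7,390

Elif ($227,000): Health Coverage Credit: income exceeds $211,400 by $15,600, which is 13 full-or-partial $1,250 increments; reduction = 13 × $30 = $390, leaving $30. Solar Installation Rebate: income exceeds $131,600 by $95,400 → 64 increments × $250 = $16,000 ≥ base, so the credit is $0. total $30 + $0 = $30
Mei ($163,400): Health Coverage Credit: $163,400 is at or below the $211,400 threshold, so the full $420 applies. Solar Installation Rebate: income exceeds $131,600 by $31,800, which is 22 full-or-partial $1,500 increments; reduction = 22 × $250 = $5,500, leaving $7,000. total $420 + $7,000 = $7,420
Difference: |$30 − $7,420| = $7,390.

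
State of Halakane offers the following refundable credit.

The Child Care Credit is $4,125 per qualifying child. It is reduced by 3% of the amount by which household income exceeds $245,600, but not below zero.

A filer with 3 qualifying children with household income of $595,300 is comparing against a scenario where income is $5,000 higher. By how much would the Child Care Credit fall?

At $595,300 — base = 3 × $4,125 = $12,375. 3% of the $349,700 excess over $245,600 is $10,491; credit = $12,375 − $10,491 = $1,884.
At $600,300 — base = 3 × $4,125 = $12,375. 3% of the $354,700 excess over $245,600 is $10,641; credit = $12,375 − $10,641 = $1,734.
Lost: $1,884 − $1,734 = $150.

$150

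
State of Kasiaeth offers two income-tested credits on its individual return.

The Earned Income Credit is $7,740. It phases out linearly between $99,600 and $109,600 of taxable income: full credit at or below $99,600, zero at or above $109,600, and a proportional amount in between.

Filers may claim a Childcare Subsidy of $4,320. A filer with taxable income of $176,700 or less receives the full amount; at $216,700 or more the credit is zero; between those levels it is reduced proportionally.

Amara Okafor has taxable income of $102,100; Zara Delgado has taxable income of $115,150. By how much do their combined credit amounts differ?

$5,805

Amara ($102,100): Earned Income Credit: $102,100 is $2,500 into a $10,000 phase-out range, leaving 7,500/10,000 of the credit: $7,740 × 7,500/10,000 = $5,805. Childcare Subsidy: $102,100 is at or below the $176,700 threshold, so the full $4,320 applies. total $5,805 + $4,320 = $10,125
Zara ($115,150): Earned Income Credit: $115,150 is at or above $109,600, so the credit is $0. Childcare Subsidy: $115,150 is at or below the $176,700 threshold, so the full $4,320 applies. total $0 + $4,320 = $4,320
Difference: |$10,125 − $4,320| = $5,805.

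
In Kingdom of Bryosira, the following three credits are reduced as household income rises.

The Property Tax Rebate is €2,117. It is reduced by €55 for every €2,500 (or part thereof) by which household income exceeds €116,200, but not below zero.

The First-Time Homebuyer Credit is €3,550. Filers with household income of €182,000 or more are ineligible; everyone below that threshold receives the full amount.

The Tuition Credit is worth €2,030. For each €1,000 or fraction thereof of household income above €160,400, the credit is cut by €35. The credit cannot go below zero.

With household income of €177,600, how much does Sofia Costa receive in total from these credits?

€5,692

Property Tax Rebate: income exceeds €116,200 by €61,400, which is 25 full-or-partial €2,500 increments; reduction = 25 × €55 = €1,375, leaving €742.
First-Time Homebuyer Credit: €177,600 is below the €182,000 cutoff, so the full €3,550 applies.
Tuition Credit: income exceeds €160,400 by €17,200, which is 18 full-or-partial €1,000 increments; reduction = 18 × €35 = €630, leaving €1,400.
Total: €742 + €3,550 + €1,400 = €5,692.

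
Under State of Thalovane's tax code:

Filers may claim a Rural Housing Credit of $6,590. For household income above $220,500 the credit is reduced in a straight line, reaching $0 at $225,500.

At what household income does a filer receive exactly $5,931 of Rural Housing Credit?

$5,931 is 5,931/6,590 of the full $6,590, so 659/6,590 of the $5,000 range has been used: income = $220,500 + $5,000 × 659/6,590 = $221,000.

$221,000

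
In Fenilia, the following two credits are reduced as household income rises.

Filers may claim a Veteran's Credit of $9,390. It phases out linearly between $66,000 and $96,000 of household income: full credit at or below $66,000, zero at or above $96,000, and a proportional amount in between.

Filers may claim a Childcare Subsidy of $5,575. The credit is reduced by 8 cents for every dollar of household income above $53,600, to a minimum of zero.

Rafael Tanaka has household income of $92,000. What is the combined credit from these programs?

$3,755

Veteran's Credit: $92,000 is $26,000 into a $30,000 phase-out range, leaving 4,000/30,000 of the credit: $9,390 × 4,000/30,000 = $1,252.
Childcare Subsidy: 8% of the $38,400 excess over $53,600 is $3,072; credit = $5,575 − $3,072 = $2,503.
Total: $1,252 + $2,503 = $3,755.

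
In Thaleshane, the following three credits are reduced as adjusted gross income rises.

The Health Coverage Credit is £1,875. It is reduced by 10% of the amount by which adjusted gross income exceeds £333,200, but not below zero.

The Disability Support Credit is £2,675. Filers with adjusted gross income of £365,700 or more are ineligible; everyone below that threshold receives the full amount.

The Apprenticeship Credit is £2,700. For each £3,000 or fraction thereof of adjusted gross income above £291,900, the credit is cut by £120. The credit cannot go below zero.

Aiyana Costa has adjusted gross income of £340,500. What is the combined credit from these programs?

£4,480

Health Coverage Credit: 10% of the £7,300 excess over £333,200 is £730; credit = £1,875 − £730 = £1,145.
Disability Support Credit: £340,500 is below the £365,700 cutoff, so the full £2,675 applies.
Apprenticeship Credit: income exceeds £291,900 by £48,600, which is 17 full-or-partial £3,000 increments; reduction = 17 × £120 = £2,040, leaving £660.
Total: £1,145 + £2,675 + £660 = £4,480.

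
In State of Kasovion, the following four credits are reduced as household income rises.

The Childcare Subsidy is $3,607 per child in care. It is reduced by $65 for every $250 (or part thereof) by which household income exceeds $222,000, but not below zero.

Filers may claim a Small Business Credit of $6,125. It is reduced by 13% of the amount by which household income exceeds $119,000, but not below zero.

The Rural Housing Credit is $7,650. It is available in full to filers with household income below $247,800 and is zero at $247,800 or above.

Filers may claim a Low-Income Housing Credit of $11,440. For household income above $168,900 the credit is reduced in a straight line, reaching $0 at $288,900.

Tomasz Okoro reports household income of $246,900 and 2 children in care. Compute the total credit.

Childcare Subsidy: base = 2 × $3,607 = $7,214. income exceeds $222,000 by $24,900, which is 100 full-or-partial $250 increments; reduction = 100 × $65 = $6,500, leaving $714.
Small Business Credit: 13% of the $127,900 excess over $119,000 is $16,627 ≥ base, so the credit is $0.
Rural Housing Credit: $246,900 is below the $247,800 cutoff, so the full $7,650 applies.
Low-Income Housing Credit: $246,900 is $78,000 into a $120,000 phase-out range, leaving 42,000/120,000 of the credit: $11,440 × 42,000/120,000 = $4,004.
Total: $714 + $0 + $7,650 + $4,004 = $12,368.

$12,368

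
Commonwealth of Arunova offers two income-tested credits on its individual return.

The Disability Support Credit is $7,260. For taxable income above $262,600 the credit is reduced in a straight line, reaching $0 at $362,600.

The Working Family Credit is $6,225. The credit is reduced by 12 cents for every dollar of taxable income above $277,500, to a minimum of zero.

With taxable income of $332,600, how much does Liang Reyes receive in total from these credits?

Disability Support Credit: $332,600 is $70,000 into a $100,000 phase-out range, leaving 30,000/100,000 of the credit: $7,260 × 30,000/100,000 = $2,178.
Working Family Credit: 12% of the $55,100 excess over $277,500 is $6,612 ≥ base, so the credit is $0.
Total: $2,178 + $0 = $2,178.

$2,178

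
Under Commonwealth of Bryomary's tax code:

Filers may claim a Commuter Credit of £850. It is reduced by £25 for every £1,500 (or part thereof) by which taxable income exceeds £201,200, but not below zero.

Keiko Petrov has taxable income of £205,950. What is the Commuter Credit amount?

£750

Commuter Credit: income exceeds £201,200 by £4,750, which is 4 full-or-partial £1,500 increments; reduction = 4 × £25 = £100, leaving £750.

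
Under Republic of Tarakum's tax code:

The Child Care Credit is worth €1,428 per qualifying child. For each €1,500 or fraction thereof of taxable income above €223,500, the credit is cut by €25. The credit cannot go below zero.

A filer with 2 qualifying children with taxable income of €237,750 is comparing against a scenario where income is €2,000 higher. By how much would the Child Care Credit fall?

At €237,750 — base = 2 × €1,428 = €2,856. income exceeds €223,500 by €14,250, which is 10 full-or-partial €1,500 increments; reduction = 10 × €25 = €250, leaving €2,606.
At €239,750 — base = 2 × €1,428 = €2,856. income exceeds €223,500 by €16,250, which is 11 full-or-partial €1,500 increments; reduction = 11 × €25 = €275, leaving €2,581.
Lost: €2,606 − €2,581 = €25.

€25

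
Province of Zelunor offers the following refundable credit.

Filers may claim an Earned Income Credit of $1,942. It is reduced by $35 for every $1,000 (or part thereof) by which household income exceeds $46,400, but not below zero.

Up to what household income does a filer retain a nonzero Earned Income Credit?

$101,400

After 55 increments the reduction is 55 × $35 = $1,925, leaving $17; one more increment wipes it out. Increment 55 ends at excess 55 × $1,000 = $55,000, so the highest qualifying income is $46,400 + $55,000 = $101,400.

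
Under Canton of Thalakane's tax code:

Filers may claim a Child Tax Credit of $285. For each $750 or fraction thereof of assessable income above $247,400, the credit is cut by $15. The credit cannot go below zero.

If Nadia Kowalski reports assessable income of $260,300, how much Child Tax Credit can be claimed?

$15

Child Tax Credit: income exceeds $247,400 by $12,900, which is 18 full-or-partial $750 increments; reduction = 18 × $15 = $270, leaving $15.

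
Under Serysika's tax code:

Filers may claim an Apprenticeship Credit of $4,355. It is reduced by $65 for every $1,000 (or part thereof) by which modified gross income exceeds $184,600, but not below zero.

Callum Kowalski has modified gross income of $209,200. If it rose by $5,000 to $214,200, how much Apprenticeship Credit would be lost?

At $209,200 — income exceeds $184,600 by $24,600, which is 25 full-or-partial $1,000 increments; reduction = 25 × $65 = $1,625, leaving $2,730.
At $214,200 — income exceeds $184,600 by $29,600, which is 30 full-or-partial $1,000 increments; reduction = 30 × $65 = $1,950, leaving $2,405.
Lost: $2,730 − $2,405 = $325.

$325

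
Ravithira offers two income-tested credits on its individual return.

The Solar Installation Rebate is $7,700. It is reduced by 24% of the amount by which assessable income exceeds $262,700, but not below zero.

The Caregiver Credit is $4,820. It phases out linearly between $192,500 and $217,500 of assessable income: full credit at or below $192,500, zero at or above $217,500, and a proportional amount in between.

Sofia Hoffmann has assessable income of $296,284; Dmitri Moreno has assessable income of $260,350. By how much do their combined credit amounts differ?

Sofia ($296,284): Solar Installation Rebate: 24% of the $33,584 excess over $262,700 is $8,060.16 ≥ base, so the credit is $0. Caregiver Credit: $296,284 is at or above $217,500, so the credit is $0. total $0 + $0 = $0
Dmitri ($260,350): Solar Installation Rebate: $260,350 is at or below the $262,700 threshold, so the full $7,700 applies. Caregiver Credit: $260,350 is at or above $217,500, so the credit is $0. total $7,700 + $0 = $7,700
Difference: |$0 − $7,700| = $7,700.

$7,700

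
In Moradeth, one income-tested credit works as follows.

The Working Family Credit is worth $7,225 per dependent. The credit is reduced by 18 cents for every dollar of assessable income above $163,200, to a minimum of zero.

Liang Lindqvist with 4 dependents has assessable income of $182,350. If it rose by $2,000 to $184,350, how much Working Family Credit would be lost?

$360

At $182,350 — base = 4 × $7,225 = $28,900. 18% of the $19,150 excess over $163,200 is $3,447; credit = $28,900 − $3,447 = $25,453.
At $184,350 — base = 4 × $7,225 = $28,900. 18% of the $21,150 excess over $163,200 is $3,807; credit = $28,900 − $3,807 = $25,093.
Lost: $25,453 − $25,093 = $360.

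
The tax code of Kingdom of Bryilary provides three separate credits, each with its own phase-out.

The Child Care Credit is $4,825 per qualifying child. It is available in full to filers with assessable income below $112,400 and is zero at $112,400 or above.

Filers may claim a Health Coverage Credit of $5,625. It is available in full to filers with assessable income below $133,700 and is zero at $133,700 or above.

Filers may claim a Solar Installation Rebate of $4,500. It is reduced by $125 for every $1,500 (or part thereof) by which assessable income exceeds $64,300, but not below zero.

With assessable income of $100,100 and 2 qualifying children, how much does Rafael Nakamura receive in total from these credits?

$16,775

Child Care Credit: base = 2 × $4,825 = $9,650. $100,100 is below the $112,400 cutoff, so the full $9,650 applies.
Health Coverage Credit: $100,100 is below the $133,700 cutoff, so the full $5,625 applies.
Solar Installation Rebate: income exceeds $64,300 by $35,800, which is 24 full-or-partial $1,500 increments; reduction = 24 × $125 = $3,000, leaving $1,500.
Total: $9,650 + $5,625 + $1,500 = $16,775.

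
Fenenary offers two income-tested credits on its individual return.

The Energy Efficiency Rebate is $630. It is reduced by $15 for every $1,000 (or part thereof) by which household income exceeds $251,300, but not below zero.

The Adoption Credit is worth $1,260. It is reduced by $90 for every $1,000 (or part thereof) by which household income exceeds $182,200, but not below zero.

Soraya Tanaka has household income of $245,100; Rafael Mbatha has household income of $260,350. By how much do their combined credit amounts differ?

$150

Soraya ($245,100): Energy Efficiency Rebate: $245,100 is at or below the $251,300 threshold, so the full $630 applies. Adoption Credit: income exceeds $182,200 by $62,900 → 63 increments × $90 = $5,670 ≥ base, so the credit is $0. total $630 + $0 = $630
Rafael ($260,350): Energy Efficiency Rebate: income exceeds $251,300 by $9,050, which is 10 full-or-partial $1,000 increments; reduction = 10 × $15 = $150, leaving $480. Adoption Credit: income exceeds $182,200 by $78,150 → 79 increments × $90 = $7,110 ≥ base, so the credit is $0. total $480 + $0 = $480
Difference: |$630 − $480| = $150.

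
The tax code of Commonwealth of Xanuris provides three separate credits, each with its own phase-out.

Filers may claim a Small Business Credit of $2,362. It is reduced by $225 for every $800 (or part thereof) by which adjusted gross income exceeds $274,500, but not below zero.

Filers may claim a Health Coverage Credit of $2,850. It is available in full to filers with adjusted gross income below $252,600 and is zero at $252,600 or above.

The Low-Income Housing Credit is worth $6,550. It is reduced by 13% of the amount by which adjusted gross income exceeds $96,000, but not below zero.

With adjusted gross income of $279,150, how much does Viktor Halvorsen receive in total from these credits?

Small Business Credit: income exceeds $274,500 by $4,650, which is 6 full-or-partial $800 increments; reduction = 6 × $225 = $1,350, leaving $1,012.
Health Coverage Credit: $279,150 meets or exceeds the $252,600 cutoff, so the credit is $0.
Low-Income Housing Credit: 13% of the $183,150 excess over $96,000 is $23,809.50 ≥ base, so the credit is $0.
Total: $1,012 + $0 + $0 = $1,012.

$1,012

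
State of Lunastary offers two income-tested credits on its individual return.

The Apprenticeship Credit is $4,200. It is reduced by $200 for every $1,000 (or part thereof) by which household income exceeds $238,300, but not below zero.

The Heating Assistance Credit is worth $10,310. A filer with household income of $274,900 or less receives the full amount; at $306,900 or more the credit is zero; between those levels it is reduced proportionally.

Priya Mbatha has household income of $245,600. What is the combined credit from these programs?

$12,910

Apprenticeship Credit: income exceeds $238,300 by $7,300, which is 8 full-or-partial $1,000 increments; reduction = 8 × $200 = $1,600, leaving $2,600.
Heating Assistance Credit: $245,600 is at or below the $274,900 threshold, so the full $10,310 applies.
Total: $2,600 + $10,310 = $12,910.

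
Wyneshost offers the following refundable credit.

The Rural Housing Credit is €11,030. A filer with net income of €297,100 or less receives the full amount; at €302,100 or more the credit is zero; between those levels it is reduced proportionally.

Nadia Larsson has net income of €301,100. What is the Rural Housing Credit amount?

Rural Housing Credit: €301,100 is €4,000 into a €5,000 phase-out range, leaving 1,000/5,000 of the credit: €11,030 × 1,000/5,000 = €2,206.

€2,206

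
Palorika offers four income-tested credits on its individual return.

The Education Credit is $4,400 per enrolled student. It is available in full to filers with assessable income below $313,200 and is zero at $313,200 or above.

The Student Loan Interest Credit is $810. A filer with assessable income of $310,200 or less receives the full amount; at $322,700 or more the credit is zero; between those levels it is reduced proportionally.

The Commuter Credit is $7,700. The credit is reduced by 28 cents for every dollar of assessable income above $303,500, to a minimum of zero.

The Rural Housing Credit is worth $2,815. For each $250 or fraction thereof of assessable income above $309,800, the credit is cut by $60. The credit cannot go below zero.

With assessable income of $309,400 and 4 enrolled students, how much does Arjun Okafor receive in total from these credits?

Education Credit: base = 4 × $4,400 = $17,600. $309,400 is below the $313,200 cutoff, so the full $17,600 applies.
Student Loan Interest Credit: $309,400 is at or below the $310,200 threshold, so the full $810 applies.
Commuter Credit: 28% of the $5,900 excess over $303,500 is $1,652; credit = $7,700 − $1,652 = $6,048.
Rural Housing Credit: $309,400 is at or below the $309,800 threshold, so the full $2,815 applies.
Total: $17,600 + $810 + $6,048 + $2,815 = $27,273.

$27,273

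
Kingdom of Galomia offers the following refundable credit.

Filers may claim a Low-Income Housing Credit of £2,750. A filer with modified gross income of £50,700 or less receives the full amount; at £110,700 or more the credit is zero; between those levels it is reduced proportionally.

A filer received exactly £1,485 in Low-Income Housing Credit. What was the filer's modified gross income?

£1,485 is 1,485/2,750 of the full £2,750, so 1,265/2,750 of the £60,000 range has been used: income = £50,700 + £60,000 × 1,265/2,750 = £78,300.

£78,300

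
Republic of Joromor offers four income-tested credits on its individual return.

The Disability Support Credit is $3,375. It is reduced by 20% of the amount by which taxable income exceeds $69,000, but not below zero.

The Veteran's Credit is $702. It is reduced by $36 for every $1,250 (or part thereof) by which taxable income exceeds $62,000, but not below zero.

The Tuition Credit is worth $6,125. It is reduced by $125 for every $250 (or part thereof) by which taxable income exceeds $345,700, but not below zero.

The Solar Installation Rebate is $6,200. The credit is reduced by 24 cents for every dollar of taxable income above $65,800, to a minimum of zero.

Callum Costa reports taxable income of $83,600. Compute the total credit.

$8,562

Disability Support Credit: 20% of the $14,600 excess over $69,000 is $2,920; credit = $3,375 − $2,920 = $455.
Veteran's Credit: income exceeds $62,000 by $21,600, which is 18 full-or-partial $1,250 increments; reduction = 18 × $36 = $648, leaving $54.
Tuition Credit: $83,600 is at or below the $345,700 threshold, so the full $6,125 applies.
Solar Installation Rebate: 24% of the $17,800 excess over $65,800 is $4,272; credit = $6,200 − $4,272 = $1,928.
Total: $455 + $54 + $6,125 + $1,928 = $8,562.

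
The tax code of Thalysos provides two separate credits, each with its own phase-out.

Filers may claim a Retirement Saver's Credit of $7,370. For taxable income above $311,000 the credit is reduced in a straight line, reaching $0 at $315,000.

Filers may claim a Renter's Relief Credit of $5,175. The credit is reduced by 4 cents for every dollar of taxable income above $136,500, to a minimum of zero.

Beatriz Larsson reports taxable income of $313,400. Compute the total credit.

$2,948

Retirement Saver's Credit: $313,400 is $2,400 into a $4,000 phase-out range, leaving 1,600/4,000 of the credit: $7,370 × 1,600/4,000 = $2,948.
Renter's Relief Credit: 4% of the $176,900 excess over $136,500 is $7,076 ≥ base, so the credit is $0.
Total: $2,948 + $0 = $2,948.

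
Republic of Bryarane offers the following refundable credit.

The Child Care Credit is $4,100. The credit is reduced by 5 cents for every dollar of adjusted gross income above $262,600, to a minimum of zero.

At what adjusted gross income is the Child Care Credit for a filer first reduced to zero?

The credit falls by 5% of each dollar above $262,600, so it reaches zero when the excess is $4,100 / 5% = $82,000: income = $262,600 + $82,000 = $344,600.

$344,600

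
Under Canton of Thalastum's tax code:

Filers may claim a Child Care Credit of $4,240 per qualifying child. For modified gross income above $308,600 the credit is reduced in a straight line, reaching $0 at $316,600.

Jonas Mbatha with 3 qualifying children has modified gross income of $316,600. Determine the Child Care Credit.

$0

Child Care Credit: base = 3 × $4,240 = $12,720. $316,600 is at or above $316,600, so the credit is $0.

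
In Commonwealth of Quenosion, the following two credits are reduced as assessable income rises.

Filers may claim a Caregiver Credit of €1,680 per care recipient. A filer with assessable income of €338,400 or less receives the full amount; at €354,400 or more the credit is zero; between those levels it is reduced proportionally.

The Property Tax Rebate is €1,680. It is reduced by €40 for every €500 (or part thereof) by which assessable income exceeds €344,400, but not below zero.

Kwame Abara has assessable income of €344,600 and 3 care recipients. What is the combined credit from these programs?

Caregiver Credit: base = 3 × €1,680 = €5,040. €344,600 is €6,200 into a €16,000 phase-out range, leaving 9,800/16,000 of the credit: €5,040 × 9,800/16,000 = €3,087.
Property Tax Rebate: income exceeds €344,400 by €200, which is 1 full-or-partial €500 increment; reduction = 1 × €40 = €40, leaving €1,640.
Total: €3,087 + €1,640 = €4,727.

€4,727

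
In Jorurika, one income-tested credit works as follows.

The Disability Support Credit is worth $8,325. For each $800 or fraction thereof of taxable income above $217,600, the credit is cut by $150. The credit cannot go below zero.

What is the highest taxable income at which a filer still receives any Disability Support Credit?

After 55 increments the reduction is 55 × $150 = $8,250, leaving $75; one more increment wipes it out. Increment 55 ends at excess 55 × $800 = $44,000, so the highest qualifying income is $217,600 + $44,000 = $261,600.

$261,600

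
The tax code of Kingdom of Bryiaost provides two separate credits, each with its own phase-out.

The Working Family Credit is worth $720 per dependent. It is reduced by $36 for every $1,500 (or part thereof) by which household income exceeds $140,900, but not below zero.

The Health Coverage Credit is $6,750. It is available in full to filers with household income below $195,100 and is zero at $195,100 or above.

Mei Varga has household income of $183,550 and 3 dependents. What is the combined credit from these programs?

Working Family Credit: base = 3 × $720 = $2,160. income exceeds $140,900 by $42,650, which is 29 full-or-partial $1,500 increments; reduction = 29 × $36 = $1,044, leaving $1,116.
Health Coverage Credit: $183,550 is below the $195,100 cutoff, so the full $6,750 applies.
Total: $1,116 + $6,750 = $7,866.

$7,866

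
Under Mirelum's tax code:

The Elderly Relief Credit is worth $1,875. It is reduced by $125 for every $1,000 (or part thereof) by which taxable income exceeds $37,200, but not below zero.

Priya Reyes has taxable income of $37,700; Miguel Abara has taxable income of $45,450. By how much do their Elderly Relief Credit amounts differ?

Priya ($37,700): Elderly Relief Credit: income exceeds $37,200 by $500, which is 1 full-or-partial $1,000 increment; reduction = 1 × $125 = $125, leaving $1,750.
Miguel ($45,450): Elderly Relief Credit: income exceeds $37,200 by $8,250, which is 9 full-or-partial $1,000 increments; reduction = 9 × $125 = $1,125, leaving $750.
Difference: |$1,750 − $750| = $1,000.

$1,000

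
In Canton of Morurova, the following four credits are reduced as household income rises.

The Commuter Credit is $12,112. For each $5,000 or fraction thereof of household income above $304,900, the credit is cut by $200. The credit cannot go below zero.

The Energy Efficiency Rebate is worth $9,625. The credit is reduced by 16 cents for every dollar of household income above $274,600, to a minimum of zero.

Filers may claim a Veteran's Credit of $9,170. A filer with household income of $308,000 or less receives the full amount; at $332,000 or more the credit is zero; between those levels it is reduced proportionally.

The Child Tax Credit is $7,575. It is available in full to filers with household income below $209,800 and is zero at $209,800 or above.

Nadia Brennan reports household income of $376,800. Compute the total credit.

$9,112

Commuter Credit: income exceeds $304,900 by $71,900, which is 15 full-or-partial $5,000 increments; reduction = 15 × $200 = $3,000, leaving $9,112.
Energy Efficiency Rebate: 16% of the $102,200 excess over $274,600 is $16,352 ≥ base, so the credit is $0.
Veteran's Credit: $376,800 is at or above $332,000, so the credit is $0.
Child Tax Credit: $376,800 meets or exceeds the $209,800 cutoff, so the credit is $0.
Total: $9,112 + $0 + $0 + $0 = $9,112.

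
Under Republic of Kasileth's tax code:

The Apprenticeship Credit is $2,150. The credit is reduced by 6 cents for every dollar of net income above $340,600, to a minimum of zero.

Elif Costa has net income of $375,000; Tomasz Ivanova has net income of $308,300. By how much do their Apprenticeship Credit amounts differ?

Elif ($375,000): Apprenticeship Credit: 6% of the $34,400 excess over $340,600 is $2,064; credit = $2,150 − $2,064 = $86.
Tomasz ($308,300): Apprenticeship Credit: $308,300 is at or below the $340,600 threshold, so the full $2,150 applies.
Difference: |$86 − $2,150| = $2,064.

$2,064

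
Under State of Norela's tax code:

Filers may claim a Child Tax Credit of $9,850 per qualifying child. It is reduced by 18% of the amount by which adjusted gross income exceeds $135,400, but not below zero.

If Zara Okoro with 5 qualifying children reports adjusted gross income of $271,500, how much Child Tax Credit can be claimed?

Child Tax Credit: base = 5 × $9,850 = $49,250. 18% of the $136,100 excess over $135,400 is $24,498; credit = $49,250 − $24,498 = $24,752.

$24,752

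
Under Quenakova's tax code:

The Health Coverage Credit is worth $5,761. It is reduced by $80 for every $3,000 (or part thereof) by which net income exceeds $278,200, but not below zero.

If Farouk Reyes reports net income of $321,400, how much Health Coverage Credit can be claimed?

Health Coverage Credit: income exceeds $278,200 by $43,200, which is 15 full-or-partial $3,000 increments; reduction = 15 × $80 = $1,200, leaving $4,561.

$4,561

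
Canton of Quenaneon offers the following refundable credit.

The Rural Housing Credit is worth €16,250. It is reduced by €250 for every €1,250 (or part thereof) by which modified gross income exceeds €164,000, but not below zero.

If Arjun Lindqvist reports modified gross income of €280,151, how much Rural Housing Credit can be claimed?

Rural Housing Credit: income exceeds €164,000 by €116,151 → 93 increments × €250 = €23,250 ≥ base, so the credit is €0.

€0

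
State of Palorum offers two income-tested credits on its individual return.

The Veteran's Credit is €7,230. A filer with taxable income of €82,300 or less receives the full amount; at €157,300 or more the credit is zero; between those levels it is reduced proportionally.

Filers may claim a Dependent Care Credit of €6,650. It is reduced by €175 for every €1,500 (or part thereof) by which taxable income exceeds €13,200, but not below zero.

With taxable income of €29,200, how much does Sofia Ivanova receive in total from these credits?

€11,955

Veteran's Credit: €29,200 is at or below the €82,300 threshold, so the full €7,230 applies.
Dependent Care Credit: income exceeds €13,200 by €16,000, which is 11 full-or-partial €1,500 increments; reduction = 11 × €175 = €1,925, leaving €4,725.
Total: €7,230 + €4,725 = €11,955.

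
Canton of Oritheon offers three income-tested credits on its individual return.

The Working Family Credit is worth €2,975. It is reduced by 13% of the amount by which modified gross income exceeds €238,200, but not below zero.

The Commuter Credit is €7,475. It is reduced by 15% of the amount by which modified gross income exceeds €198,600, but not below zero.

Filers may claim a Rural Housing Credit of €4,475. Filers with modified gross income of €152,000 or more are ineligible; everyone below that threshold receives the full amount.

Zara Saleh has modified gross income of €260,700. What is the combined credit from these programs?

Working Family Credit: 13% of the €22,500 excess over €238,200 is €2,925; credit = €2,975 − €2,925 = €50.
Commuter Credit: 15% of the €62,100 excess over €198,600 is €9,315 ≥ base, so the credit is €0.
Rural Housing Credit: €260,700 meets or exceeds the €152,000 cutoff, so the credit is €0.
Total: €50 + €0 + €0 = €50.

€50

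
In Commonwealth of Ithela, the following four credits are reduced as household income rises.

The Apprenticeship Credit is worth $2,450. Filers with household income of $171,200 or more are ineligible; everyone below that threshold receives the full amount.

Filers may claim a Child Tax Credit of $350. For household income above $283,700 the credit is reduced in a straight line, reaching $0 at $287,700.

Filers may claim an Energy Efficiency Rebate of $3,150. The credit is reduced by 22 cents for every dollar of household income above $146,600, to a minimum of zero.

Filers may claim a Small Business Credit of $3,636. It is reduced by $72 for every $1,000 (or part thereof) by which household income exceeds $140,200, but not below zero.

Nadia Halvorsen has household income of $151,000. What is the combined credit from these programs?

$7,826

Apprenticeship Credit: $151,000 is below the $171,200 cutoff, so the full $2,450 applies.
Child Tax Credit: $151,000 is at or below the $283,700 threshold, so the full $350 applies.
Energy Efficiency Rebate: 22% of the $4,400 excess over $146,600 is $968; credit = $3,150 − $968 = $2,182.
Small Business Credit: income exceeds $140,200 by $10,800, which is 11 full-or-partial $1,000 increments; reduction = 11 × $72 = $792, leaving $2,844.
Total: $2,450 + $350 + $2,182 + $2,844 = $7,826.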